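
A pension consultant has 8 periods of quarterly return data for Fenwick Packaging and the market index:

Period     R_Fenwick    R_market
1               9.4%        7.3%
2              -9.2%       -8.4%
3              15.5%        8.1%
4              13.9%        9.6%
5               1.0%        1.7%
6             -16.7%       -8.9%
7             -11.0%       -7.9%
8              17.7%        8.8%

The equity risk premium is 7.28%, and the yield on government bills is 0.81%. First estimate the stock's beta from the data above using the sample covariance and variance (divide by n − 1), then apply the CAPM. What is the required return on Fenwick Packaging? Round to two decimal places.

Mean R_i = (9.4 − 9.2 + 15.5 + 13.9 + 1.0 − 16.7 − 11.0 + 17.7) / 8 = 2.5750%
Mean R_m = (7.3 − 8.4 + 8.1 + 9.6 + 1.7 − 8.9 − 7.9 + 8.8) / 8 = 1.2875%
Σ(R_i − R̄_i)(R_m − R̄_m) = 771.3575  ⇒  Cov = 771.3575 / 7 = 110.1939
Σ(R_m − R̄_m)² = 490.3088  ⇒  Var(R_m) = 490.3088 / 7 = 70.0441
β = Cov / Var(R_m) = 110.1939 / 70.0441 = 1.5732
E(R) = R_f + β × MRP = 0.81% + 1.5732 × 7.28% = 12.26%

12.26%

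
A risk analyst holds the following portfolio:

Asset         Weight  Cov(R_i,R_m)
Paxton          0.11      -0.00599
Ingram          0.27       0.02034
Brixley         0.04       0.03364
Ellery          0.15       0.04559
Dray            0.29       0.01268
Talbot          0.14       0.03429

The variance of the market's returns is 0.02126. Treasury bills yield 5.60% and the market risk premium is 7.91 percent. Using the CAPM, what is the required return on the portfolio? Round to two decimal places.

β_Paxton = -0.00599 / 0.02126 = -0.2817
β_Ingram = 0.02034 / 0.02126 = 0.9567
β_Brixley = 0.03364 / 0.02126 = 1.5823
β_Ellery = 0.04559 / 0.02126 = 2.1444
β_Dray = 0.01268 / 0.02126 = 0.5964
β_Talbot = 0.03429 / 0.02126 = 1.6129
β_P = Σ w_i β_i = 0.11×-0.2817 + 0.27×0.9567 + 0.04×1.5823 + 0.15×2.1444 + 0.29×0.5964 + 0.14×1.6129 = 1.0110
E(R_P) = R_f + β_P × MRP = 5.60% + 1.0110 × 7.91% = 13.60%

13.60%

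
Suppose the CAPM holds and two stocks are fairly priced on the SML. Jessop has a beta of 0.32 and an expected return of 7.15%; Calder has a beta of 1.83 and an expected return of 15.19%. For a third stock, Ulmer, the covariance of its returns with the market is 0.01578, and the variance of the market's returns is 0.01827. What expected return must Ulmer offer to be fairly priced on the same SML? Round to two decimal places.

MRP = (15.19% − 7.15%) / (1.83 − 0.32) = 5.3245%
R_f = 7.15% − 0.32 × 5.3245% = 5.4462%
β_Ulmer = Cov / Var(R_m) = 0.01578 / 0.01827 = 0.8637
E(R_Ulmer) = R_f + β × MRP = 5.4462% + 0.8637 × 5.3245% = 10.04%

10.04%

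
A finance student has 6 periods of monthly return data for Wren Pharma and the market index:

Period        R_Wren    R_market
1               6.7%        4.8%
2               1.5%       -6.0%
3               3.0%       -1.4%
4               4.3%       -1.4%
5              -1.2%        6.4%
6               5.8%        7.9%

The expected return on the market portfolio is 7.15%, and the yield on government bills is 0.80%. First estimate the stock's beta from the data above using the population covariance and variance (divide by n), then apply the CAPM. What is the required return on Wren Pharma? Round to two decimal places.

Mean R_i = (6.7 + 1.5 + 3.0 + 4.3 − 1.2 + 5.8) / 6 = 3.3500%
Mean R_m = (4.8 − 6.0 − 1.4 − 1.4 + 6.4 + 7.9) / 6 = 1.7167%
Σ(R_i − R̄_i)(R_m − R̄_m) = 16.5750  ⇒  Cov = 16.5750 / 6 = 2.7625
Σ(R_m − R̄_m)² = 148.6483  ⇒  Var(R_m) = 148.6483 / 6 = 24.7747
β = Cov / Var(R_m) = 2.7625 / 24.7747 = 0.1115
MRP = 7.15% − 0.80% = 6.35%
E(R) = R_f + β × MRP = 0.80% + 0.1115 × 6.35% = 1.51%

1.51%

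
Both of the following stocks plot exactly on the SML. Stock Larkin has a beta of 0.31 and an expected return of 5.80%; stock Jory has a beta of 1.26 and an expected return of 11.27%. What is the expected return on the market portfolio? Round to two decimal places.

9.77%

Both satisfy E(R) = R_f + β·MRP, so the slope of the SML is
MRP = (11.27% − 5.80%) / (1.26 − 0.31) = 5.47% / 0.95 = 5.7579%
R_f = E(R_Larkin) − β_Larkin·MRP = 5.80% − 0.31 × 5.7579% = 4.0151%
E(R_m) = R_f + MRP = 4.0151% + 5.7579% = 9.77%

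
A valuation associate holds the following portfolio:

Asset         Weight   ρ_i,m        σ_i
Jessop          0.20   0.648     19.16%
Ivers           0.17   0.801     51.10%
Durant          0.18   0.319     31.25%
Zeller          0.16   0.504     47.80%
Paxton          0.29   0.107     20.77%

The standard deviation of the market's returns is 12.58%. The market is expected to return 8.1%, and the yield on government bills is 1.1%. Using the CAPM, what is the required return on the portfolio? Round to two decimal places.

β_Jessop = 0.648 × 19.16% / 12.58% = 0.9869
β_Ivers = 0.801 × 51.10% / 12.58% = 3.2537
β_Durant = 0.319 × 31.25% / 12.58% = 0.7924
β_Zeller = 0.504 × 47.80% / 12.58% = 1.9150
β_Paxton = 0.107 × 20.77% / 12.58% = 0.1767
β_P = Σ w_i β_i = 0.20×0.9869 + 0.17×3.2537 + 0.18×0.7924 + 0.16×1.9150 + 0.29×0.1767 = 1.2508
MRP = 8.1% − 1.1% = 7.00%
E(R_P) = R_f + β_P × MRP = 1.1% + 1.2508 × 7.0% = 9.86%

9.86%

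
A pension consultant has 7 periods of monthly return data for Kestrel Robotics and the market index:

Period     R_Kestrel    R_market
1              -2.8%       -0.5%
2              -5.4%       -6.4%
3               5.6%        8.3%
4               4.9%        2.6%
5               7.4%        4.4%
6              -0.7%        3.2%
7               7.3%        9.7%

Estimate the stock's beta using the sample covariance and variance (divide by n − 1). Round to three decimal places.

Mean R_i = (-2.8 − 5.4 + 5.6 + 4.9 + 7.4 − 0.7 + 7.3) / 7 = 2.3286%
Mean R_m = (-0.5 − 6.4 + 8.3 + 2.6 + 4.4 + 3.2 + 9.7) / 7 = 3.0429%
Σ(R_i − R̄_i)(R_m − R̄_m) = 146.7114  ⇒  Cov = 146.7114 / 6 = 24.4519
Σ(R_m − R̄_m)² = 175.7371  ⇒  Var(R_m) = 175.7371 / 6 = 29.2895
β = Cov / Var(R_m) = 24.4519 / 29.2895 = 0.8348

0.835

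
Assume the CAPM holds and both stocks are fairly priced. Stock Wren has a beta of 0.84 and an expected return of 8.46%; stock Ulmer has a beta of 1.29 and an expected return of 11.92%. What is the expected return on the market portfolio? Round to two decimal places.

9.69%

Both satisfy E(R) = R_f + β·MRP, so the slope of the SML is
MRP = (11.92% − 8.46%) / (1.29 − 0.84) = 3.46% / 0.45 = 7.6889%
R_f = E(R_Wren) − β_Wren·MRP = 8.46% − 0.84 × 7.6889% = 2.0013%
E(R_m) = R_f + MRP = 2.0013% + 7.6889% = 9.69%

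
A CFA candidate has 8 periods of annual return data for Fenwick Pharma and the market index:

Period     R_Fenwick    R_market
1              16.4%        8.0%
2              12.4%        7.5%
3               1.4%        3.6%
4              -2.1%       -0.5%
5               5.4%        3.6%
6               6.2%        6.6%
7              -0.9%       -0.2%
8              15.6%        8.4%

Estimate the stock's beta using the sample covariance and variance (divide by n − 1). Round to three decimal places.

Mean R_i = (16.4 + 12.4 + 1.4 − 2.1 + 5.4 + 6.2 − 0.9 + 15.6) / 8 = 6.8000%
Mean R_m = (8.0 + 7.5 + 3.6 − 0.5 + 3.6 + 6.6 − 0.2 + 8.4) / 8 = 4.6250%
Σ(R_i − R̄_i)(R_m − R̄_m) = 170.2700  ⇒  Cov = 170.2700 / 7 = 24.3243
Σ(R_m − R̄_m)² = 89.4550  ⇒  Var(R_m) = 89.4550 / 7 = 12.7793
β = Cov / Var(R_m) = 24.3243 / 12.7793 = 1.9034

1.903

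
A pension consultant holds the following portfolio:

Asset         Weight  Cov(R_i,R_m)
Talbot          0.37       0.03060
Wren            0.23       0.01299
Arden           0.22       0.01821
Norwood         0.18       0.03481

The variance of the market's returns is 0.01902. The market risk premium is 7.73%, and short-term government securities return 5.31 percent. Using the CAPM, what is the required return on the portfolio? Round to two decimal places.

β_Talbot = 0.03060 / 0.01902 = 1.6088
β_Wren = 0.01299 / 0.01902 = 0.6830
β_Arden = 0.01821 / 0.01902 = 0.9574
β_Norwood = 0.03481 / 0.01902 = 1.8302
β_P = Σ w_i β_i = 0.37×1.6088 + 0.23×0.6830 + 0.22×0.9574 + 0.18×1.8302 = 1.2924
E(R_P) = R_f + β_P × MRP = 5.31% + 1.2924 × 7.73% = 15.30%

15.30%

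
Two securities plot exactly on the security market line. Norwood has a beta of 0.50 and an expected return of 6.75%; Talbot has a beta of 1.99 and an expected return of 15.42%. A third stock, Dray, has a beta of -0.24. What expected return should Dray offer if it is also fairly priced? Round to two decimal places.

2.44%

MRP (SML slope) = (15.42% − 6.75%) / (1.99 − 0.50) = 8.67% / 1.49 = 5.8188%
R_f (intercept) = 6.75% − 0.50 × 5.8188% = 3.8406%
E(R_Dray) = R_f + β × MRP = 3.8406% + -0.24 × 5.8188% = 2.44%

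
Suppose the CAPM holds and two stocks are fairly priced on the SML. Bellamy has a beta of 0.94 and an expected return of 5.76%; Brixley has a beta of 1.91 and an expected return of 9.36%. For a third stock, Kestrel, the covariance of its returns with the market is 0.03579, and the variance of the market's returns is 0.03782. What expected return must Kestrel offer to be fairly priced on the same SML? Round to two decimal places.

5.78%

MRP = (9.36% − 5.76%) / (1.91 − 0.94) = 3.7113%
R_f = 5.76% − 0.94 × 3.7113% = 2.2714%
β_Kestrel = Cov / Var(R_m) = 0.03579 / 0.03782 = 0.9463
E(R_Kestrel) = R_f + β × MRP = 2.2714% + 0.9463 × 3.7113% = 5.78%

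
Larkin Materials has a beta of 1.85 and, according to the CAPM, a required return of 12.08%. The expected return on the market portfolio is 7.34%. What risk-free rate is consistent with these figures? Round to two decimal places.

E(R) = R_f + β(E(R_m) − R_f) = R_f(1 − β) + β·E(R_m)
12.08% = R_f × (1 − 1.85) + 1.85 × 7.34%
12.08% = R_f × -0.85 + 13.5790%
R_f = (12.08% − 13.5790%) / -0.85 = 1.76%

1.76%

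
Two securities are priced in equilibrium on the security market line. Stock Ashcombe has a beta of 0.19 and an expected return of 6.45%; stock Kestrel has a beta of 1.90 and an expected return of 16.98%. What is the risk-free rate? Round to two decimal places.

5.28%

Both satisfy E(R) = R_f + β·MRP, so the slope of the SML is
MRP = (16.98% − 6.45%) / (1.90 − 0.19) = 10.53% / 1.71 = 6.1579%
R_f = E(R_Ashcombe) − β_Ashcombe·MRP = 6.45% − 0.19 × 6.1579% = 5.2800%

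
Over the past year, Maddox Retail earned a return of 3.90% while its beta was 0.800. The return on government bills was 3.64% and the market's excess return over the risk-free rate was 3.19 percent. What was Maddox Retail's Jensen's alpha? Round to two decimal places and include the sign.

CAPM benchmark = R_f + β(R_m − R_f) = 3.64% + 0.800 × 3.19% = 6.19200%
α = actual − benchmark = 3.90% − 6.19200% = -2.29%

-2.29%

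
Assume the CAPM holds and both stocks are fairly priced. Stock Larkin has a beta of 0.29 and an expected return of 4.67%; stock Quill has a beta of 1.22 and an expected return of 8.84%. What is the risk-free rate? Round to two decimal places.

3.37%

Both satisfy E(R) = R_f + β·MRP, so the slope of the SML is
MRP = (8.84% − 4.67%) / (1.22 − 0.29) = 4.17% / 0.93 = 4.4839%
R_f = E(R_Larkin) − β_Larkin·MRP = 4.67% − 0.29 × 4.4839% = 3.3697%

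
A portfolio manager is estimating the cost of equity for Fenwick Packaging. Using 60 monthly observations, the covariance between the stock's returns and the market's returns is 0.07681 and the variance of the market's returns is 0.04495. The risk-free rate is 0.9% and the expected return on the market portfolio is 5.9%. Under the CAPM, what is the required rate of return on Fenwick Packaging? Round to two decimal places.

9.44%

β = Cov(R_i, R_m) / Var(R_m) = 0.07681 / 0.04495 = 1.7088
MRP = 5.9% − 0.9% = 5.00%
E(R) = R_f + β × MRP = 0.9% + 1.7088 × 5.0% = 9.44%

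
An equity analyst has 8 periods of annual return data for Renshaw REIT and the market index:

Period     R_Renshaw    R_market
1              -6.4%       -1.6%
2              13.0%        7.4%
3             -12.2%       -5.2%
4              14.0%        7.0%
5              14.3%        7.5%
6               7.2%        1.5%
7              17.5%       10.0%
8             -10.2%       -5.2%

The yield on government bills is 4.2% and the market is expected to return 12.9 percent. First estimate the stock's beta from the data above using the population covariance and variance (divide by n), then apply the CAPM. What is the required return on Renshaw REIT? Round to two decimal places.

Mean R_i = (-6.4 + 13.0 − 12.2 + 14.0 + 14.3 + 7.2 + 17.5 − 10.2) / 8 = 4.6500%
Mean R_m = (-1.6 + 7.4 − 5.2 + 7.0 + 7.5 + 1.5 + 10.0 − 5.2) / 8 = 2.6750%
Σ(R_i − R̄_i)(R_m − R̄_m) = 514.4600  ⇒  Cov = 514.4600 / 8 = 64.3075
Σ(R_m − R̄_m)² = 261.6550  ⇒  Var(R_m) = 261.6550 / 8 = 32.7069
β = Cov / Var(R_m) = 64.3075 / 32.7069 = 1.9662
MRP = 12.9% − 4.2% = 8.70%
E(R) = R_f + β × MRP = 4.2% + 1.9662 × 8.7% = 21.31%

21.31%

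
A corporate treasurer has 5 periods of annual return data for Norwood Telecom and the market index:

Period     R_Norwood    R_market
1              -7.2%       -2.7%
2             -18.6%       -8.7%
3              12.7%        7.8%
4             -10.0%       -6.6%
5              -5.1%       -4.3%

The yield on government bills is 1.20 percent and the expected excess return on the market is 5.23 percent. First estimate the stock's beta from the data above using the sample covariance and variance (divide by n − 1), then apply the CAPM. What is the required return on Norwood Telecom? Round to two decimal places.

Mean R_i = (-7.2 − 18.6 + 12.7 − 10.0 − 5.1) / 5 = -5.6400%
Mean R_m = (-2.7 − 8.7 + 7.8 − 6.6 − 4.3) / 5 = -2.9000%
Σ(R_i − R̄_i)(R_m − R̄_m) = 286.4700  ⇒  Cov = 286.4700 / 4 = 71.6175
Σ(R_m − R̄_m)² = 163.8200  ⇒  Var(R_m) = 163.8200 / 4 = 40.9550
β = Cov / Var(R_m) = 71.6175 / 40.9550 = 1.7487
E(R) = R_f + β × MRP = 1.20% + 1.7487 × 5.23% = 10.35%

10.35%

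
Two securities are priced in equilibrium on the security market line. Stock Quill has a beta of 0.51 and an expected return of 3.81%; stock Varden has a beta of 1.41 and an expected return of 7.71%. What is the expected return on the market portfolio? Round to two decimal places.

Both satisfy E(R) = R_f + β·MRP, so the slope of the SML is
MRP = (7.71% − 3.81%) / (1.41 − 0.51) = 3.90% / 0.90 = 4.3333%
R_f = E(R_Quill) − β_Quill·MRP = 3.81% − 0.51 × 4.3333% = 1.6000%
E(R_m) = R_f + MRP = 1.6000% + 4.3333% = 5.93%

5.93%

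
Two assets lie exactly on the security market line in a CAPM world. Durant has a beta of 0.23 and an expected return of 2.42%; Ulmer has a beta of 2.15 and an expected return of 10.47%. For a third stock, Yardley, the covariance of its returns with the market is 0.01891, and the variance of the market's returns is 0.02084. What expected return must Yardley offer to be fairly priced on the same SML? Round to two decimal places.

MRP = (10.47% − 2.42%) / (2.15 − 0.23) = 4.1927%
R_f = 2.42% − 0.23 × 4.1927% = 1.4557%
β_Yardley = Cov / Var(R_m) = 0.01891 / 0.02084 = 0.9074
E(R_Yardley) = R_f + β × MRP = 1.4557% + 0.9074 × 4.1927% = 5.26%

5.26%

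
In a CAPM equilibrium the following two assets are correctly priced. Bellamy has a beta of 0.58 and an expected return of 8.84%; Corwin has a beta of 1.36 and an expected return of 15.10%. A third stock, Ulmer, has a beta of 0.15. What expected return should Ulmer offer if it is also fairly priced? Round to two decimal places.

MRP (SML slope) = (15.10% − 8.84%) / (1.36 − 0.58) = 6.26% / 0.78 = 8.0256%
R_f (intercept) = 8.84% − 0.58 × 8.0256% = 4.1852%
E(R_Ulmer) = R_f + β × MRP = 4.1852% + 0.15 × 8.0256% = 5.39%

5.39%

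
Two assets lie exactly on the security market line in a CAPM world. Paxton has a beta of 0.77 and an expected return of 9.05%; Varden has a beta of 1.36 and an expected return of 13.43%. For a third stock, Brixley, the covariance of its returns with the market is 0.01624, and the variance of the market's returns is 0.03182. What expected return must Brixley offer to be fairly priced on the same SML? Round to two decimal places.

7.12%

MRP = (13.43% − 9.05%) / (1.36 − 0.77) = 7.4237%
R_f = 9.05% − 0.77 × 7.4237% = 3.3338%
β_Brixley = Cov / Var(R_m) = 0.01624 / 0.03182 = 0.5104
E(R_Brixley) = R_f + β × MRP = 3.3338% + 0.5104 × 7.4237% = 7.12%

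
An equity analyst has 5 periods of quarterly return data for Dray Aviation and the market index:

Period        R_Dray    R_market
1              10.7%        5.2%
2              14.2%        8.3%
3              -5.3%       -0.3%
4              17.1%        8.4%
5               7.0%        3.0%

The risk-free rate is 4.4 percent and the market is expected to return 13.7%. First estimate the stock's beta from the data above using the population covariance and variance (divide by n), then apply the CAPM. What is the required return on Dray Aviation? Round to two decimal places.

25.66%

Mean R_i = (10.7 + 14.2 − 5.3 + 17.1 + 7.0) / 5 = 8.7400%
Mean R_m = (5.2 + 8.3 − 0.3 + 8.4 + 3.0) / 5 = 4.9200%
Σ(R_i − R̄_i)(R_m − R̄_m) = 124.7260  ⇒  Cov = 124.7260 / 5 = 24.9452
Σ(R_m − R̄_m)² = 54.5480  ⇒  Var(R_m) = 54.5480 / 5 = 10.9096
β = Cov / Var(R_m) = 24.9452 / 10.9096 = 2.2865
MRP = 13.7% − 4.4% = 9.30%
E(R) = R_f + β × MRP = 4.4% + 2.2865 × 9.3% = 25.66%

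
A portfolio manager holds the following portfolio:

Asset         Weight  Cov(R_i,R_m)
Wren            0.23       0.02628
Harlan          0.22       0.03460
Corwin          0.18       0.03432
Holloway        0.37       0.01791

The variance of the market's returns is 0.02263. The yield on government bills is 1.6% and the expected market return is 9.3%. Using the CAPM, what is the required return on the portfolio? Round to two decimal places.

β_Wren = 0.02628 / 0.02263 = 1.1613
β_Harlan = 0.03460 / 0.02263 = 1.5289
β_Corwin = 0.03432 / 0.02263 = 1.5166
β_Holloway = 0.01791 / 0.02263 = 0.7914
β_P = Σ w_i β_i = 0.23×1.1613 + 0.22×1.5289 + 0.18×1.5166 + 0.37×0.7914 = 1.1693
MRP = 9.3% − 1.6% = 7.70%
E(R_P) = R_f + β_P × MRP = 1.6% + 1.1693 × 7.7% = 10.60%

10.60%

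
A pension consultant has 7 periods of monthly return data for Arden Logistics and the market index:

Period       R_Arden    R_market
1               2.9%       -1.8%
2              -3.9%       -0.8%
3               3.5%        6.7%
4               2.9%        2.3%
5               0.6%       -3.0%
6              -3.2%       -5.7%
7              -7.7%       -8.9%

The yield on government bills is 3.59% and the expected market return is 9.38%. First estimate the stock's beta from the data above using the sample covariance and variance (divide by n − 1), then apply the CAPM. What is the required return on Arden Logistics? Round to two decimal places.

Mean R_i = (2.9 − 3.9 + 3.5 + 2.9 + 0.6 − 3.2 − 7.7) / 7 = -0.7000%
Mean R_m = (-1.8 − 0.8 + 6.7 + 2.3 − 3.0 − 5.7 − 8.9) / 7 = -1.6000%
Σ(R_i − R̄_i)(R_m − R̄_m) = 105.1500  ⇒  Cov = 105.1500 / 6 = 17.5250
Σ(R_m − R̄_m)² = 156.8400  ⇒  Var(R_m) = 156.8400 / 6 = 26.1400
β = Cov / Var(R_m) = 17.5250 / 26.1400 = 0.6704
MRP = 9.38% − 3.59% = 5.79%
E(R) = R_f + β × MRP = 3.59% + 0.6704 × 5.79% = 7.47%

7.47%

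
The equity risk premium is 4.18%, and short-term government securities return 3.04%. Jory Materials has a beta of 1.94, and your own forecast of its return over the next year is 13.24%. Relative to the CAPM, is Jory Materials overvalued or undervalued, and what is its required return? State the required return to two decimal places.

Undervalued; required return 11.15%

Required return = R_f + β·MRP = 3.04% + 1.94 × 4.18% = 11.15%
Forecast 13.24% > required 11.15% → the stock plots above the SML → undervalued.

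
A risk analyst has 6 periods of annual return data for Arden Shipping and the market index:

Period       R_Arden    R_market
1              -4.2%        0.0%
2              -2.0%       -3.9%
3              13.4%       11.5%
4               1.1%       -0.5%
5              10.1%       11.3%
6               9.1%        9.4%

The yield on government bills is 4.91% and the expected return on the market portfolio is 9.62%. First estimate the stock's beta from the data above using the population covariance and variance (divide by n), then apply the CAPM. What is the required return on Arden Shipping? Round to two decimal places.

Mean R_i = (-4.2 − 2.0 + 13.4 + 1.1 + 10.1 + 9.1) / 6 = 4.5833%
Mean R_m = (0.0 − 3.9 + 11.5 − 0.5 + 11.3 + 9.4) / 6 = 4.6333%
Σ(R_i − R̄_i)(R_m − R̄_m) = 233.6033  ⇒  Cov = 233.6033 / 6 = 38.9339
Σ(R_m − R̄_m)² = 234.9533  ⇒  Var(R_m) = 234.9533 / 6 = 39.1589
β = Cov / Var(R_m) = 38.9339 / 39.1589 = 0.9943
MRP = 9.62% − 4.91% = 4.71%
E(R) = R_f + β × MRP = 4.91% + 0.9943 × 4.71% = 9.59%

9.59%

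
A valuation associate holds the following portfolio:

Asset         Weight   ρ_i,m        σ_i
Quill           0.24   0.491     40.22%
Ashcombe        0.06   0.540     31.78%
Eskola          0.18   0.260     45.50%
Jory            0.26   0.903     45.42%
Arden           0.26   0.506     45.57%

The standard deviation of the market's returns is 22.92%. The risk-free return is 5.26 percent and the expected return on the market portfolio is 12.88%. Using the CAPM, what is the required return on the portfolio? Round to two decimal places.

13.42%

β_Quill = 0.491 × 40.22% / 22.92% = 0.8616
β_Ashcombe = 0.540 × 31.78% / 22.92% = 0.7487
β_Eskola = 0.260 × 45.50% / 22.92% = 0.5161
β_Jory = 0.903 × 45.42% / 22.92% = 1.7895
β_Arden = 0.506 × 45.57% / 22.92% = 1.0060
β_P = Σ w_i β_i = 0.24×0.8616 + 0.06×0.7487 + 0.18×0.5161 + 0.26×1.7895 + 0.26×1.0060 = 1.0714
MRP = 12.88% − 5.26% = 7.62%
E(R_P) = R_f + β_P × MRP = 5.26% + 1.0714 × 7.62% = 13.42%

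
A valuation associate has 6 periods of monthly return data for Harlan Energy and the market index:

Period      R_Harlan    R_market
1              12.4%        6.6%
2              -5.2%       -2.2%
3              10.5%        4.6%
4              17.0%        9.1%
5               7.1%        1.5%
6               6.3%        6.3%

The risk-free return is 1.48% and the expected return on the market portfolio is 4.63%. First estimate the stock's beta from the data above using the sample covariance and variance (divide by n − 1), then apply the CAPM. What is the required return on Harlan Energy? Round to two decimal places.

Mean R_i = (12.4 − 5.2 + 10.5 + 17.0 + 7.1 + 6.3) / 6 = 8.0167%
Mean R_m = (6.6 − 2.2 + 4.6 + 9.1 + 1.5 + 6.3) / 6 = 4.3167%
Σ(R_i − R̄_i)(R_m − R̄_m) = 138.9883  ⇒  Cov = 138.9883 / 5 = 27.7977
Σ(R_m − R̄_m)² = 82.5083  ⇒  Var(R_m) = 82.5083 / 5 = 16.5017
β = Cov / Var(R_m) = 27.7977 / 16.5017 = 1.6845
MRP = 4.63% − 1.48% = 3.15%
E(R) = R_f + β × MRP = 1.48% + 1.6845 × 3.15% = 6.79%

6.79%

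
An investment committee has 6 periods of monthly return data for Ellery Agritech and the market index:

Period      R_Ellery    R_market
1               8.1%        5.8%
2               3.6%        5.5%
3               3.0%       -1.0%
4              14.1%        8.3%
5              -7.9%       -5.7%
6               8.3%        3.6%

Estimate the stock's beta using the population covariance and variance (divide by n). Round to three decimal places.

Mean R_i = (8.1 + 3.6 + 3.0 + 14.1 − 7.9 + 8.3) / 6 = 4.8667%
Mean R_m = (5.8 + 5.5 − 1.0 + 8.3 − 5.7 + 3.6) / 6 = 2.7500%
Σ(R_i − R̄_i)(R_m − R̄_m) = 175.4200  ⇒  Cov = 175.4200 / 6 = 29.2367
Σ(R_m − R̄_m)² = 133.8550  ⇒  Var(R_m) = 133.8550 / 6 = 22.3092
β = Cov / Var(R_m) = 29.2367 / 22.3092 = 1.3105

1.311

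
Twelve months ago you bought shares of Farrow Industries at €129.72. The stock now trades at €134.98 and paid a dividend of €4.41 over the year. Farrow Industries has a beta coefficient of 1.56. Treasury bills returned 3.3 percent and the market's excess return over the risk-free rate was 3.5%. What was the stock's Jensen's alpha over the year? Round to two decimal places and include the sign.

Realised HPR = (P1 + D1 − P0) / P0 = (134.98 + 4.41 − 129.72) / 129.72 = 9.67 / 129.72 = 7.4545%
CAPM required = R_f + β·MRP = 3.3% + 1.56 × 3.5% = 8.7600%
α = realised − required = 7.4545% − 8.7600% = -1.31%

-1.31%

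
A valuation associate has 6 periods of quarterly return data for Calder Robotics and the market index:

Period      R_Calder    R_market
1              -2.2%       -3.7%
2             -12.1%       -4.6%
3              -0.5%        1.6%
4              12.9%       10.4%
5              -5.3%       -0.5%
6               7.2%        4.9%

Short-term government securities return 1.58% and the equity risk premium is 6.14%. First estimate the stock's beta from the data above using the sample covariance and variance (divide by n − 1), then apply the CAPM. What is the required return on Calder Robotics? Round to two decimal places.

Mean R_i = (-2.2 − 12.1 − 0.5 + 12.9 − 5.3 + 7.2) / 6 = 0.0000%
Mean R_m = (-3.7 − 4.6 + 1.6 + 10.4 − 0.5 + 4.9) / 6 = 1.3500%
Σ(R_i − R̄_i)(R_m − R̄_m) = 235.0900  ⇒  Cov = 235.0900 / 5 = 47.0180
Σ(R_m − R̄_m)² = 158.8950  ⇒  Var(R_m) = 158.8950 / 5 = 31.7790
β = Cov / Var(R_m) = 47.0180 / 31.7790 = 1.4795
E(R) = R_f + β × MRP = 1.58% + 1.4795 × 6.14% = 10.66%

10.66%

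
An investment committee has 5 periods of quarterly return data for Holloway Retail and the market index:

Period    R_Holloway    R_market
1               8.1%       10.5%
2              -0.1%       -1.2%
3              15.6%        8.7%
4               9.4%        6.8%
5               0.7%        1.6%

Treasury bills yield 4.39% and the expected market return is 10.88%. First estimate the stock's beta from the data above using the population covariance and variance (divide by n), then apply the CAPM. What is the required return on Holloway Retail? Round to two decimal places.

11.63%

Mean R_i = (8.1 − 0.1 + 15.6 + 9.4 + 0.7) / 5 = 6.7400%
Mean R_m = (10.5 − 1.2 + 8.7 + 6.8 + 1.6) / 5 = 5.2800%
Σ(R_i − R̄_i)(R_m − R̄_m) = 107.9940  ⇒  Cov = 107.9940 / 5 = 21.5988
Σ(R_m − R̄_m)² = 96.7880  ⇒  Var(R_m) = 96.7880 / 5 = 19.3576
β = Cov / Var(R_m) = 21.5988 / 19.3576 = 1.1158
MRP = 10.88% − 4.39% = 6.49%
E(R) = R_f + β × MRP = 4.39% + 1.1158 × 6.49% = 11.63%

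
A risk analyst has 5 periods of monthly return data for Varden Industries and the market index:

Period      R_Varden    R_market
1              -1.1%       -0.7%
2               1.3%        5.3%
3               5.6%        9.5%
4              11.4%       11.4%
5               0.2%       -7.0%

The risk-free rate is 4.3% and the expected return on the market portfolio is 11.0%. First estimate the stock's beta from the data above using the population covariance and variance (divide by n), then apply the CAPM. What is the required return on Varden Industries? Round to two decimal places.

Mean R_i = (-1.1 + 1.3 + 5.6 + 11.4 + 0.2) / 5 = 3.4800%
Mean R_m = (-0.7 + 5.3 + 9.5 + 11.4 − 7.0) / 5 = 3.7000%
Σ(R_i − R̄_i)(R_m − R̄_m) = 125.0400  ⇒  Cov = 125.0400 / 5 = 25.0080
Σ(R_m − R̄_m)² = 229.3400  ⇒  Var(R_m) = 229.3400 / 5 = 45.8680
β = Cov / Var(R_m) = 25.0080 / 45.8680 = 0.5452
MRP = 11.0% − 4.3% = 6.70%
E(R) = R_f + β × MRP = 4.3% + 0.5452 × 6.7% = 7.95%

7.95%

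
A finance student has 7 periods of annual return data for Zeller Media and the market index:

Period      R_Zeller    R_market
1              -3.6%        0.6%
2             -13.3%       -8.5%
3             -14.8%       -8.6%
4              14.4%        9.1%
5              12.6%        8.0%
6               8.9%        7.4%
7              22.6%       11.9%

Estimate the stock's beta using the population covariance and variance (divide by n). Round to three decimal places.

1.682

Mean R_i = (-3.6 − 13.3 − 14.8 + 14.4 + 12.6 + 8.9 + 22.6) / 7 = 3.8286%
Mean R_m = (0.6 − 8.5 − 8.6 + 9.1 + 8.0 + 7.4 + 11.9) / 7 = 2.8429%
Σ(R_i − R̄_i)(R_m − R̄_m) = 728.6214  ⇒  Cov = 728.6214 / 7 = 104.0888
Σ(R_m − R̄_m)² = 433.1771  ⇒  Var(R_m) = 433.1771 / 7 = 61.8824
β = Cov / Var(R_m) = 104.0888 / 61.8824 = 1.6820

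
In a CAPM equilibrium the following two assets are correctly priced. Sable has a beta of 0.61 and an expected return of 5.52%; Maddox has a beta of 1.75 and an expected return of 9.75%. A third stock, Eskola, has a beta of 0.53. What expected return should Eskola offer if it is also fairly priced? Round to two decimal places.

MRP (SML slope) = (9.75% − 5.52%) / (1.75 − 0.61) = 4.23% / 1.14 = 3.7105%
R_f (intercept) = 5.52% − 0.61 × 3.7105% = 3.2566%
E(R_Eskola) = R_f + β × MRP = 3.2566% + 0.53 × 3.7105% = 5.22%

5.22%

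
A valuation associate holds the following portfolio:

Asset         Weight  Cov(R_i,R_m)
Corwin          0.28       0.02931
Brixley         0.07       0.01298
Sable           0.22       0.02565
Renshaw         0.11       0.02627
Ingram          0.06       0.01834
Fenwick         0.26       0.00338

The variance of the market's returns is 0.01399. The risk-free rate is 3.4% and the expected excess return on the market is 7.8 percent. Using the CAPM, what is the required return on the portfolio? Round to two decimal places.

β_Corwin = 0.02931 / 0.01399 = 2.0951
β_Brixley = 0.01298 / 0.01399 = 0.9278
β_Sable = 0.02565 / 0.01399 = 1.8335
β_Renshaw = 0.02627 / 0.01399 = 1.8778
β_Ingram = 0.01834 / 0.01399 = 1.3109
β_Fenwick = 0.00338 / 0.01399 = 0.2416
β_P = Σ w_i β_i = 0.28×2.0951 + 0.07×0.9278 + 0.22×1.8335 + 0.11×1.8778 + 0.06×1.3109 + 0.26×0.2416 = 1.4030
E(R_P) = R_f + β_P × MRP = 3.4% + 1.4030 × 7.8% = 14.34%

14.34%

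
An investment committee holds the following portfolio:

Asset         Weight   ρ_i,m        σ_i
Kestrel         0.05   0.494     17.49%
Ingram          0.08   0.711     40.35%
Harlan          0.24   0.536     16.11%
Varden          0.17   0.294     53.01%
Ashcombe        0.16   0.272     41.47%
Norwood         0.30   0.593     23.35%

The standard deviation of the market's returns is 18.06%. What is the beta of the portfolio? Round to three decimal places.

β_Kestrel = 0.494 × 17.49% / 18.06% = 0.4784
β_Ingram = 0.711 × 40.35% / 18.06% = 1.5885
β_Harlan = 0.536 × 16.11% / 18.06% = 0.4781
β_Varden = 0.294 × 53.01% / 18.06% = 0.8630
β_Ashcombe = 0.272 × 41.47% / 18.06% = 0.6246
β_Norwood = 0.593 × 23.35% / 18.06% = 0.7667
β_P = Σ w_i β_i = 0.05×0.4784 + 0.08×1.5885 + 0.24×0.4781 + 0.17×0.8630 + 0.16×0.6246 + 0.30×0.7667 = 0.7424

0.742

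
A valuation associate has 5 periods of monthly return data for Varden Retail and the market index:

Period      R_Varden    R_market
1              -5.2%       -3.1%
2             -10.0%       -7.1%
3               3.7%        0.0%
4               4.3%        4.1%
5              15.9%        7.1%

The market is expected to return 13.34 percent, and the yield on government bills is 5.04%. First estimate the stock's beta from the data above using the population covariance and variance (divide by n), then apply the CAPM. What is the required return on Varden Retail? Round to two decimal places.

Mean R_i = (-5.2 − 10.0 + 3.7 + 4.3 + 15.9) / 5 = 1.7400%
Mean R_m = (-3.1 − 7.1 + 0.0 + 4.1 + 7.1) / 5 = 0.2000%
Σ(R_i − R̄_i)(R_m − R̄_m) = 215.9000  ⇒  Cov = 215.9000 / 5 = 43.1800
Σ(R_m − R̄_m)² = 127.0400  ⇒  Var(R_m) = 127.0400 / 5 = 25.4080
β = Cov / Var(R_m) = 43.1800 / 25.4080 = 1.6995
MRP = 13.34% − 5.04% = 8.30%
E(R) = R_f + β × MRP = 5.04% + 1.6995 × 8.30% = 19.15%

19.15%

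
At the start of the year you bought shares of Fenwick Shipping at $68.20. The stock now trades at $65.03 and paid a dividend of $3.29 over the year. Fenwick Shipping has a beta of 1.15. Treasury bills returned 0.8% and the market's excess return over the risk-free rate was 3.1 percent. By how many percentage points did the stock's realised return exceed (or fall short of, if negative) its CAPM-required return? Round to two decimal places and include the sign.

Realised HPR = (P1 + D1 − P0) / P0 = (65.03 + 3.29 − 68.20) / 68.20 = 0.12 / 68.20 = 0.1760%
CAPM required = R_f + β·MRP = 0.8% + 1.15 × 3.1% = 4.3650%
α = realised − required = 0.1760% − 4.3650% = -4.19%

-4.19%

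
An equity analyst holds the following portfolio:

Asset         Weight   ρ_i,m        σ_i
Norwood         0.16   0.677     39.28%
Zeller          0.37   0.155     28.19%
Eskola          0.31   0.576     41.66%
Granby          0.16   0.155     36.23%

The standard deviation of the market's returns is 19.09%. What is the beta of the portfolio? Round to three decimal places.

0.744

β_Norwood = 0.677 × 39.28% / 19.09% = 1.3930
β_Zeller = 0.155 × 28.19% / 19.09% = 0.2289
β_Eskola = 0.576 × 41.66% / 19.09% = 1.2570
β_Granby = 0.155 × 36.23% / 19.09% = 0.2942
β_P = Σ w_i β_i = 0.16×1.3930 + 0.37×0.2289 + 0.31×1.2570 + 0.16×0.2942 = 0.7443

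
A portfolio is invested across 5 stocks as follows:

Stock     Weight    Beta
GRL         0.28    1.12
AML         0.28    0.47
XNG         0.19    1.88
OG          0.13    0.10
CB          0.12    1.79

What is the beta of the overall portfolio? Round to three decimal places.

1.030

β_P = Σ w_i β_i = 0.28×1.12 + 0.28×0.47 + 0.19×1.88 + 0.13×0.10 + 0.12×1.79 = 1.0302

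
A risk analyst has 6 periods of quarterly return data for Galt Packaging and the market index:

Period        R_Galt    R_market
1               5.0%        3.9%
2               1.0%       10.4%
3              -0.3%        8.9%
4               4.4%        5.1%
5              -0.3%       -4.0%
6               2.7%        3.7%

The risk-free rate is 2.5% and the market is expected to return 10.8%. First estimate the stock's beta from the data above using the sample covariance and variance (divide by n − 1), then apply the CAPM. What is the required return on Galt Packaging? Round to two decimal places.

2.66%

Mean R_i = (5.0 + 1.0 − 0.3 + 4.4 − 0.3 + 2.7) / 6 = 2.0833%
Mean R_m = (3.9 + 10.4 + 8.9 + 5.1 − 4.0 + 3.7) / 6 = 4.6667%
Σ(R_i − R̄_i)(R_m − R̄_m) = 2.5267  ⇒  Cov = 2.5267 / 5 = 0.5053
Σ(R_m − R̄_m)² = 127.6133  ⇒  Var(R_m) = 127.6133 / 5 = 25.5227
β = Cov / Var(R_m) = 0.5053 / 25.5227 = 0.0198
MRP = 10.8% − 2.5% = 8.30%
E(R) = R_f + β × MRP = 2.5% + 0.0198 × 8.3% = 2.66%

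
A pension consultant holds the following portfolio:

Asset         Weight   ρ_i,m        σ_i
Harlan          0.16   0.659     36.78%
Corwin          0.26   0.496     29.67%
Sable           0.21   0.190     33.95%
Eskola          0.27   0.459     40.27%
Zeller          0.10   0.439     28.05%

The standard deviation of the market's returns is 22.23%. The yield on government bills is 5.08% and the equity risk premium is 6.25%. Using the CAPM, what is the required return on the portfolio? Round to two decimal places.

9.38%

β_Harlan = 0.659 × 36.78% / 22.23% = 1.0903
β_Corwin = 0.496 × 29.67% / 22.23% = 0.6620
β_Sable = 0.190 × 33.95% / 22.23% = 0.2902
β_Eskola = 0.459 × 40.27% / 22.23% = 0.8315
β_Zeller = 0.439 × 28.05% / 22.23% = 0.5539
β_P = Σ w_i β_i = 0.16×1.0903 + 0.26×0.6620 + 0.21×0.2902 + 0.27×0.8315 + 0.10×0.5539 = 0.6874
E(R_P) = R_f + β_P × MRP = 5.08% + 0.6874 × 6.25% = 9.38%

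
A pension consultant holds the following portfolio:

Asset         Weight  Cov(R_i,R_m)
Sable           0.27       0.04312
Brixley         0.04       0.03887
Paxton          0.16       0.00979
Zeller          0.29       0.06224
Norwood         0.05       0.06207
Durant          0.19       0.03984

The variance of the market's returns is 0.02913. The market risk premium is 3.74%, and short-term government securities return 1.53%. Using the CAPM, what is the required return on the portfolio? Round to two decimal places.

7.11%

β_Sable = 0.04312 / 0.02913 = 1.4803
β_Brixley = 0.03887 / 0.02913 = 1.3344
β_Paxton = 0.00979 / 0.02913 = 0.3361
β_Zeller = 0.06224 / 0.02913 = 2.1366
β_Norwood = 0.06207 / 0.02913 = 2.1308
β_Durant = 0.03984 / 0.02913 = 1.3677
β_P = Σ w_i β_i = 0.27×1.4803 + 0.04×1.3344 + 0.16×0.3361 + 0.29×2.1366 + 0.05×2.1308 + 0.19×1.3677 = 1.4929
E(R_P) = R_f + β_P × MRP = 1.53% + 1.4929 × 3.74% = 7.11%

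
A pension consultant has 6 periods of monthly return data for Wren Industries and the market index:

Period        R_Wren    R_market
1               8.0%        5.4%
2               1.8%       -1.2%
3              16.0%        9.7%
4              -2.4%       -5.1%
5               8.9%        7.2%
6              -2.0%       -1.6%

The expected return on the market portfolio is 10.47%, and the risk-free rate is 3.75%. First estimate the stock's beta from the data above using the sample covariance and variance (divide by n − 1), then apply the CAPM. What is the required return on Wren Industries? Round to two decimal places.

11.75%

Mean R_i = (8.0 + 1.8 + 16.0 − 2.4 + 8.9 − 2.0) / 6 = 5.0500%
Mean R_m = (5.4 − 1.2 + 9.7 − 5.1 + 7.2 − 1.6) / 6 = 2.4000%
Σ(R_i − R̄_i)(R_m − R̄_m) = 203.0400  ⇒  Cov = 203.0400 / 5 = 40.6080
Σ(R_m − R̄_m)² = 170.5400  ⇒  Var(R_m) = 170.5400 / 5 = 34.1080
β = Cov / Var(R_m) = 40.6080 / 34.1080 = 1.1906
MRP = 10.47% − 3.75% = 6.72%
E(R) = R_f + β × MRP = 3.75% + 1.1906 × 6.72% = 11.75%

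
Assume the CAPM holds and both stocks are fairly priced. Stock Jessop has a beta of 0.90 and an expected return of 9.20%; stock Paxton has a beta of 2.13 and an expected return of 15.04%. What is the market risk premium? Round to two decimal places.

4.75%

Both satisfy E(R) = R_f + β·MRP, so the slope of the SML is
MRP = (15.04% − 9.20%) / (2.13 − 0.90) = 5.84% / 1.23 = 4.7480%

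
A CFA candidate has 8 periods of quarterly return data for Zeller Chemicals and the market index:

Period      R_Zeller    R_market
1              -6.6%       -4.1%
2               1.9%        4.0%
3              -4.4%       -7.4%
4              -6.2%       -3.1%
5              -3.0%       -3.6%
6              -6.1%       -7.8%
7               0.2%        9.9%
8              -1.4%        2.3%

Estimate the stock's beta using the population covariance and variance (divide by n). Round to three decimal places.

0.428

Mean R_i = (-6.6 + 1.9 − 4.4 − 6.2 − 3.0 − 6.1 + 0.2 − 1.4) / 8 = -3.2000%
Mean R_m = (-4.1 + 4.0 − 7.4 − 3.1 − 3.6 − 7.8 + 9.9 + 2.3) / 8 = -1.2250%
Σ(R_i − R̄_i)(R_m − R̄_m) = 112.2200  ⇒  Cov = 112.2200 / 8 = 14.0275
Σ(R_m − R̄_m)² = 262.2750  ⇒  Var(R_m) = 262.2750 / 8 = 32.7844
β = Cov / Var(R_m) = 14.0275 / 32.7844 = 0.4279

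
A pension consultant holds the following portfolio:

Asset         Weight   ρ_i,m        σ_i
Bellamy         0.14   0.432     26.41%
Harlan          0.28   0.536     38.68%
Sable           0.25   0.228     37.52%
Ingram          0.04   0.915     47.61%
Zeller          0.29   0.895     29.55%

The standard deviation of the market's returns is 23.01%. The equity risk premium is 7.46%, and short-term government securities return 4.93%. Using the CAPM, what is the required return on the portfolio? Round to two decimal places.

β_Bellamy = 0.432 × 26.41% / 23.01% = 0.4958
β_Harlan = 0.536 × 38.68% / 23.01% = 0.9010
β_Sable = 0.228 × 37.52% / 23.01% = 0.3718
β_Ingram = 0.915 × 47.61% / 23.01% = 1.8932
β_Zeller = 0.895 × 29.55% / 23.01% = 1.1494
β_P = Σ w_i β_i = 0.14×0.4958 + 0.28×0.9010 + 0.25×0.3718 + 0.04×1.8932 + 0.29×1.1494 = 0.8237
E(R_P) = R_f + β_P × MRP = 4.93% + 0.8237 × 7.46% = 11.07%

11.07%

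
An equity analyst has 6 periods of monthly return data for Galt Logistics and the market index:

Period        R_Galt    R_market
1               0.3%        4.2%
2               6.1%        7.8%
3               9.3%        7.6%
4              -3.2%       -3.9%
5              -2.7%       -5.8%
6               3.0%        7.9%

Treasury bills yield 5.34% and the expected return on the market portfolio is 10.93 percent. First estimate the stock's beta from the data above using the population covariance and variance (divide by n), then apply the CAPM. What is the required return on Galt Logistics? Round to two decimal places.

Mean R_i = (0.3 + 6.1 + 9.3 − 3.2 − 2.7 + 3.0) / 6 = 2.1333%
Mean R_m = (4.2 + 7.8 + 7.6 − 3.9 − 5.8 + 7.9) / 6 = 2.9667%
Σ(R_i − R̄_i)(R_m − R̄_m) = 133.3867  ⇒  Cov = 133.3867 / 6 = 22.2311
Σ(R_m − R̄_m)² = 194.6933  ⇒  Var(R_m) = 194.6933 / 6 = 32.4489
β = Cov / Var(R_m) = 22.2311 / 32.4489 = 0.6851
MRP = 10.93% − 5.34% = 5.59%
E(R) = R_f + β × MRP = 5.34% + 0.6851 × 5.59% = 9.17%

9.17%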